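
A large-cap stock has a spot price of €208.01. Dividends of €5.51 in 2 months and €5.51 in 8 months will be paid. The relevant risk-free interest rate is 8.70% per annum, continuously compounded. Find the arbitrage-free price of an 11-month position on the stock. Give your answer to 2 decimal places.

PV(dividends) I = 5.51·e^(−0.0870·2/12) + 5.51·e^(−0.0870·8/12)
I = 5.4307 + 5.1995 = 10.6302
F = (S − I)·e^(rT) = (208.01 − 10.6302) · e^(0.0870·11/12)
= 197.3798 · e^0.079750 = 197.3798 × 1.083016 = €213.77

€213.77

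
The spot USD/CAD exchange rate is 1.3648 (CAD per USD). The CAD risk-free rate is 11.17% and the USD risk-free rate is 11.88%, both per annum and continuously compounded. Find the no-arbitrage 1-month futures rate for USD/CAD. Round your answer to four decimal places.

1.3640

F = S·e^((r_CAD − r_USD)T) = 1.3648 · e^((0.1117 − 0.1188) × 1/12)
= 1.3648 · e^-0.000592 = 1.3648 × 0.999408
F = 1.3640 CAD per USD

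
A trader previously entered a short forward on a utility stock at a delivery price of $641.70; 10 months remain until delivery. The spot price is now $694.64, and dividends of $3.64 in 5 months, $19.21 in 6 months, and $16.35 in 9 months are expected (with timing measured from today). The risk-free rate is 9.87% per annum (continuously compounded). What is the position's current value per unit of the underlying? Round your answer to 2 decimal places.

PV(remaining dividends) I = 3.64·e^(−0.0987·5/12) + 19.21·e^(−0.0987·6/12) + 16.35·e^(−0.0987·9/12) = 36.9617
Current forward F = (S − I)·e^(rT) = (694.64 − 36.9617)·e^(0.0987·10/12) = 657.6783 × 1.085727 = 714.0591
Value (long) = (F − K)·e^(−rT) = (714.0591 − 641.70) × 0.921042 = 66.6458
Short position value = −(long value) = -$66.65

-$66.65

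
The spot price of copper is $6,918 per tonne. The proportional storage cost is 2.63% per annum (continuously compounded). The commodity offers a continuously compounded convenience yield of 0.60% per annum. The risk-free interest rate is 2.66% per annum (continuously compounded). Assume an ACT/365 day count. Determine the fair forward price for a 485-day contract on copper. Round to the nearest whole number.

Net carry = r + u − y = 0.0266 + 0.0263 − 0.0060 = 0.0469
F = S·e^((r+u−y)T) = 6918 · e^(0.0469 × 485/365) = 6918 · e^0.062319
= 6918 × 1.064302 = $7,363 per tonne

$7,363 per tonne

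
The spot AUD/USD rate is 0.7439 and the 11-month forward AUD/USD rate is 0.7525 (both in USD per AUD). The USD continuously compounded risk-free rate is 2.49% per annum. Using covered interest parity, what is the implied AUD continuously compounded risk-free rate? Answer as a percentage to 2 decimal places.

F = S·e^((r_USD − r_AUD)T) ⇒ r_AUD = r_USD − ln(F/S)/T
ln(0.7525/0.7439) = 0.011494; /(11/12) = 0.012539
r_AUD = 0.0249 − 0.012539 = 0.012361
r_AUD = 1.24%

1.24%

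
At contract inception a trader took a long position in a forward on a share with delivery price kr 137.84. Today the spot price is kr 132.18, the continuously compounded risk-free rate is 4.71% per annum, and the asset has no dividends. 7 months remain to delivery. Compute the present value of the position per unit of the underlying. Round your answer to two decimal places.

-kr 1.92

Current fair forward for the remaining 7 months: F = S·e^(r·T), r = 0.0471
F = 132.18 · e^(0.0471 × 7/12) = 132.18 × 1.027856 = 135.8620
Value of long forward = (F − K)·e^(−rT) = (135.8620 − 137.84) · e^(−0.0471·7/12)
= -1.9780 × 0.972899 = -1.92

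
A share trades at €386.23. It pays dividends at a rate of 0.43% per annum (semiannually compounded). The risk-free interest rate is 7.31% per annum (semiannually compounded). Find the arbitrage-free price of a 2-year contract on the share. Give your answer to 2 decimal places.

€442.05

F = S · (1+r/2)^(2T) / (1+q/2)^(2T)
= 386.23 × 1.154413 / 1.008628 = 386.23 × 1.144538
F = €442.05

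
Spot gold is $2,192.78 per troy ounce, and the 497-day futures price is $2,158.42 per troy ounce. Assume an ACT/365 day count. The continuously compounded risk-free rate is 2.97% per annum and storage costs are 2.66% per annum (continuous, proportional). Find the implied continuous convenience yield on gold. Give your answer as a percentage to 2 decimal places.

6.79%

F = S·e^((r+u−y)T) ⇒ (r+u−y) = ln(F/S)/T
ln(2158.42/2192.78) = -0.015794; /T ⇒ -0.011599
y = r + u − ln(F/S)/T = 0.0297 + 0.0266 + 0.011599 = 0.067899
y = 6.79%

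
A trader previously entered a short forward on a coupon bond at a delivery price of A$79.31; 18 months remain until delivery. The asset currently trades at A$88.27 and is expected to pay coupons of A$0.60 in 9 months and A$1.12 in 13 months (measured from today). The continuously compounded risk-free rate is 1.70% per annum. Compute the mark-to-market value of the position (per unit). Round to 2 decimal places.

PV(remaining coupons) I = 0.60·e^(−0.0170·9/12) + 1.12·e^(−0.0170·13/12) = 1.6920
Current forward F = (S − I)·e^(rT) = (88.27 − 1.6920)·e^(0.0170·18/12) = 86.5780 × 1.025828 = 88.8141
Value (long) = (F − K)·e^(−rT) = (88.8141 − 79.31) × 0.974822 = 9.2648
Short position value = −(long value) = -A$9.26

-A$9.26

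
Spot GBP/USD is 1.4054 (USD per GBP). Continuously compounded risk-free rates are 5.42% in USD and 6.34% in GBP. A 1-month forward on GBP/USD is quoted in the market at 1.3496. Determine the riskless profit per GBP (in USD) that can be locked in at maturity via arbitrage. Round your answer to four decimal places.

0.0547 per GBP (in USD)

Fair forward: F* = S·e^(carry·T), with carry = (r_USD − r_GBP) = 0.0542 − 0.0634 = -0.0092
F* = 1.4054 · e^(-0.0092 × 1/12) = 1.4054 · e^-0.000767 = 1.4054 × 0.999233 = 1.4043
Market 1.3496 < fair 1.4043: forward underpriced → reverse cash-and-carry (short spot, go long the forward).
At maturity, profit = |F_mkt − F*| = |1.3496 − 1.4043| = 0.0547 per GBP (in USD)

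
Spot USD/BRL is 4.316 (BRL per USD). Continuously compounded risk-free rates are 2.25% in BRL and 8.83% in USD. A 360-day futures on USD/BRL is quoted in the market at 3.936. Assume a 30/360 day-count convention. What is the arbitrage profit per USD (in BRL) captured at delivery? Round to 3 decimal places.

Fair futures: F* = S·e^(carry·T), with carry = (r_BRL − r_USD) = 0.0225 − 0.0883 = -0.0658
F* = 4.316 · e^(-0.0658 × 360/360) = 4.316 · e^-0.065800 = 4.316 × 0.936318 = 4.0411
Market 3.936 < fair 4.0411: forward underpriced → reverse cash-and-carry (short spot, go long the forward).
At maturity, profit = |F_mkt − F*| = |3.936 − 4.0411| = 0.105 per USD (in BRL)

0.105 per USD (in BRL)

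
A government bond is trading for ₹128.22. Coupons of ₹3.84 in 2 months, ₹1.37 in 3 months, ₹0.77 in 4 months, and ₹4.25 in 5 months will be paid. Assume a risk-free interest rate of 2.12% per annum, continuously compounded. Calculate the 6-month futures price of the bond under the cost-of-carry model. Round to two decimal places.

PV(coupons) I = 3.84·e^(−0.0212·2/12) + 1.37·e^(−0.0212·3/12) + 0.77·e^(−0.0212·4/12) + 4.25·e^(−0.0212·5/12)
I = 3.8265 + 1.3628 + 0.7646 + 4.2126 = 10.1665
F = (S − I)·e^(rT) = (128.22 − 10.1665) · e^(0.0212·6/12)
= 118.0535 · e^0.010600 = 118.0535 × 1.010656 = ₹119.31

₹119.31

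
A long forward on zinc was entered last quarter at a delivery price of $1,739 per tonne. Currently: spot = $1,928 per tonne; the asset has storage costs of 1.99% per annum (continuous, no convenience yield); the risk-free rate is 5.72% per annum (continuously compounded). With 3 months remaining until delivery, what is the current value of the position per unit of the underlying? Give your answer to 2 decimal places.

Current fair forward for the remaining 3 months: F = S·e^((r + u)·T), (r + u) = 0.0572 + 0.0199 = 0.0771
F = 1928 · e^(0.0771 × 3/12) = 1928 × 1.01946196 = 1965.5227
Value of long forward = (F − K)·e^(−rT) = (1965.5227 − 1739) · e^(−0.0572·3/12)
= 226.5227 × 0.98580176 = 223.31

$223.31 per tonne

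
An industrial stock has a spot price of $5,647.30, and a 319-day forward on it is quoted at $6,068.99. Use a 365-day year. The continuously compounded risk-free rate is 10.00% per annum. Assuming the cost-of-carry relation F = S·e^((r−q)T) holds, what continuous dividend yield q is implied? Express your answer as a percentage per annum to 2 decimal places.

From F = S·e^((r−q)T): (r − q) = ln(F/S)/T
ln(6068.99/5647.30) = ln(1.074671) = 0.072015
(r − q) = 0.072015 / (319/365) = 0.082400
q = r − ln(F/S)/T = 0.1000 − 0.082400 = 0.017600
q = 1.76%

1.76%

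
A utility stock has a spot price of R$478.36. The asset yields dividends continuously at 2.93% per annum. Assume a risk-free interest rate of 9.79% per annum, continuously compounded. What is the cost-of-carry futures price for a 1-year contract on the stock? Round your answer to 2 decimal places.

R$512.33

F = S·e^((r − q)T) = 478.36 · e^((0.0979 − 0.0293) × 1)
= 478.36 · e^0.068600 = 478.36 × 1.071008
F = R$512.33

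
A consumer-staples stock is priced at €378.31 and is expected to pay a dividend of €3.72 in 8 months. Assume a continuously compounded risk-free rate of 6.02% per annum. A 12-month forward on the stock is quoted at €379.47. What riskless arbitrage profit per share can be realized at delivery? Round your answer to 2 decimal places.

PV(dividends) I = 3.72·e^(−0.0602·8/12) = 3.5737
Fair forward F* = (S − I)·e^(rT) = (378.31 − 3.5737)·e^0.060200 = 374.7363 × 1.062049 = 397.9883
Market €379.47 < fair 397.9883: forward underpriced → reverse cash-and-carry (short the stock, invest proceeds at r, pay the dividends, go long the forward).
Profit at T = |F_mkt − F*| = |379.47 − 397.9883| = €18.52 per share

€18.52 per share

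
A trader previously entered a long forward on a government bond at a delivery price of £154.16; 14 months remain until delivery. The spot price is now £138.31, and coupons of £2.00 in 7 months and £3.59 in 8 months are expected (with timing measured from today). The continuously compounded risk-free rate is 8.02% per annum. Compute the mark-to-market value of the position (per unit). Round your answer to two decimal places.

PV(remaining coupons) I = 2.00·e^(−0.0802·7/12) + 3.59·e^(−0.0802·8/12) = 5.3117
Current forward F = (S − I)·e^(rT) = (138.31 − 5.3117)·e^(0.0802·14/12) = 132.9983 × 1.098084 = 146.0433
Value (long) = (F − K)·e^(−rT) = (146.0433 − 154.16) × 0.910677 = -7.3917
Value = -£7.39

-£7.39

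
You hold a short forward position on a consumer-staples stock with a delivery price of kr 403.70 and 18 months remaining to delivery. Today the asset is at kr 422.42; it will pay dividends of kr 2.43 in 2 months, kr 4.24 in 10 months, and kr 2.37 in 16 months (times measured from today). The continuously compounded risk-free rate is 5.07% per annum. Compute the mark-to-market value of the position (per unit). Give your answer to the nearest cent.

-kr 39.59

PV(remaining dividends) I = 2.43·e^(−0.0507·2/12) + 4.24·e^(−0.0507·10/12) + 2.37·e^(−0.0507·16/12) = 8.6892
Current forward F = (S − I)·e^(rT) = (422.42 − 8.6892)·e^(0.0507·18/12) = 413.7308 × 1.079017 = 446.4226
Value (long) = (F − K)·e^(−rT) = (446.4226 − 403.70) × 0.926770 = 39.5940
Short position value = −(long value) = -kr 39.59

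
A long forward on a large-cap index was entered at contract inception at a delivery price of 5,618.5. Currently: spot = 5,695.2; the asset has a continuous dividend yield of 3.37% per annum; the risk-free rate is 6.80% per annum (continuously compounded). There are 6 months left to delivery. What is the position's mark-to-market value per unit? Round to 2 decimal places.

Current fair forward for the remaining 6 months: F = S·e^((r − q)·T), (r − q) = 0.0680 − 0.0337 = 0.0343
F = 5695.2 · e^(0.0343 × 6/12) = 5695.2 × 1.01729791 = 5793.7151
Value of long forward = (F − K)·e^(−rT) = (5793.7151 − 5618.5) · e^(−0.0680·6/12)
= 175.2151 × 0.96657150 = 169.36

169.36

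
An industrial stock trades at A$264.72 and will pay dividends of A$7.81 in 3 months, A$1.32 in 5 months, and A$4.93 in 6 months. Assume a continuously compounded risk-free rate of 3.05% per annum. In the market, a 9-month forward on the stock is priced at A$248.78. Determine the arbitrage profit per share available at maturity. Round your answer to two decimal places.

PV(dividends) I = 7.81·e^(−0.0305·3/12) + 1.32·e^(−0.0305·5/12) + 4.93·e^(−0.0305·6/12) = 13.9094
Fair forward F* = (S − I)·e^(rT) = (264.72 − 13.9094)·e^0.022875 = 250.8106 × 1.023139 = 256.6141
Market A$248.78 < fair 256.6141: forward underpriced → reverse cash-and-carry (short the stock, invest proceeds at r, pay the dividends, go long the forward).
Profit at T = |F_mkt − F*| = |248.78 − 256.6141| = A$7.83 per share

A$7.83 per share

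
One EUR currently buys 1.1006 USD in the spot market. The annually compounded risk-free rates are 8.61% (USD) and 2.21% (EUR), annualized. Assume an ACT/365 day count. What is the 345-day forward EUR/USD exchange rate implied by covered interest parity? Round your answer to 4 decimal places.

1.1656

By covered interest parity, F = S · (1+r_USD)^T / (1+r_EUR)^T
= 1.1006 × 1.081196 / 1.020876 = 1.1006 × 1.059087
F = 1.1656 USD per EUR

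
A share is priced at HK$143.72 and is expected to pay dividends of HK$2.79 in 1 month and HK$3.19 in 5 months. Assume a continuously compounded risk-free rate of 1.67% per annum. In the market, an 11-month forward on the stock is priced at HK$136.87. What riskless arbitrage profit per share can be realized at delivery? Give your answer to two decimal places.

PV(dividends) I = 2.79·e^(−0.0167·1/12) + 3.19·e^(−0.0167·5/12) = 5.9540
Fair forward F* = (S − I)·e^(rT) = (143.72 − 5.9540)·e^0.015308 = 137.7660 × 1.015426 = 139.8912
Market HK$136.87 < fair 139.8912: forward underpriced → reverse cash-and-carry (short the stock, invest proceeds at r, pay the dividends, go long the forward).
Profit at T = |F_mkt − F*| = |136.87 − 139.8912| = HK$3.02 per share

HK$3.02 per share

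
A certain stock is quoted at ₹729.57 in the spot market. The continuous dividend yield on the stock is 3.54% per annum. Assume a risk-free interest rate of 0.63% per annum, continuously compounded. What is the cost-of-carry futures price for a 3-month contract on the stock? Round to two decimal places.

₹724.28

F = S·e^((r − q)T) = 729.57 · e^((0.0063 − 0.0354) × 3/12)
= 729.57 · e^-0.007275 = 729.57 × 0.992751
F = ₹724.28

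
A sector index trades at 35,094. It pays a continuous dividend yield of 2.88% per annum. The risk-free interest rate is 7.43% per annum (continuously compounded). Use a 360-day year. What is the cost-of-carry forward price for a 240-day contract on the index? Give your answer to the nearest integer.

36,175

F = S·e^((r − q)T) = 35094 · e^((0.0743 − 0.0288) × 240/360)
= 35094 · e^0.030333 = 35094 × 1.030798
F = 36,175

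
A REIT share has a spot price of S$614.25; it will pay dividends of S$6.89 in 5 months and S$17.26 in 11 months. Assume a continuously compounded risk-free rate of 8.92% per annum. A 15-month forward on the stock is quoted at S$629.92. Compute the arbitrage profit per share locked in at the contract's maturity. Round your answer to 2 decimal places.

S$31.58 per share

PV(dividends) I = 6.89·e^(−0.0892·5/12) + 17.26·e^(−0.0892·11/12) = 22.5435
Fair forward F* = (S − I)·e^(rT) = (614.25 − 22.5435)·e^0.111500 = 591.7065 × 1.117954 = 661.5006
Market S$629.92 < fair 661.5006: forward underpriced → reverse cash-and-carry (short the stock, invest proceeds at r, pay the dividends, go long the forward).
Profit at T = |F_mkt − F*| = |629.92 − 661.5006| = S$31.58 per share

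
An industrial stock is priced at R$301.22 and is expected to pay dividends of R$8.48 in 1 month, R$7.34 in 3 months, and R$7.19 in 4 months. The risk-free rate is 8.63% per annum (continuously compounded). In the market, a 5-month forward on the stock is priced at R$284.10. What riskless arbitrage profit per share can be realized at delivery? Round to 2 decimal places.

R$4.73 per share

PV(dividends) I = 8.48·e^(−0.0863·1/12) + 7.34·e^(−0.0863·3/12) + 7.19·e^(−0.0863·4/12) = 22.5887
Fair forward F* = (S − I)·e^(rT) = (301.22 − 22.5887)·e^0.035958 = 278.6313 × 1.036612 = 288.8325
Market R$284.10 < fair 288.8325: forward underpriced → reverse cash-and-carry (short the stock, invest proceeds at r, pay the dividends, go long the forward).
Profit at T = |F_mkt − F*| = |284.10 − 288.8325| = R$4.73 per share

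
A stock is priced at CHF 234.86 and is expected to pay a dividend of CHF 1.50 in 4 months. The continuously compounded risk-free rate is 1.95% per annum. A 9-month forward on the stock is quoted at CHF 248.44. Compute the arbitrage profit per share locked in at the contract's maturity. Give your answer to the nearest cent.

CHF 11.63 per share

PV(dividends) I = 1.50·e^(−0.0195·4/12) = 1.4903
Fair forward F* = (S − I)·e^(rT) = (234.86 − 1.4903)·e^0.014625 = 233.3697 × 1.014732 = 236.8077
Market CHF 248.44 > fair 236.8077: forward overpriced → cash-and-carry (borrow at r, buy the stock and collect the dividends, short the forward).
Profit at T = |F_mkt − F*| = |248.44 − 236.8077| = CHF 11.63 per share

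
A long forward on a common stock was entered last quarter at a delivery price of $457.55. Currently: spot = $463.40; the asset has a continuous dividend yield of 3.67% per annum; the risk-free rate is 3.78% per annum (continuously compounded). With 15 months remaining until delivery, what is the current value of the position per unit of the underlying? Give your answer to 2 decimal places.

$6.19

Current fair forward for the remaining 15 months: F = S·e^((r − q)·T), (r − q) = 0.0378 − 0.0367 = 0.0011
F = 463.40 · e^(0.0011 × 15/12) = 463.40 × 1.001376 = 464.0376
Value of long forward = (F − K)·e^(−rT) = (464.0376 − 457.55) · e^(−0.0378·15/12)
= 6.4876 × 0.953849 = 6.19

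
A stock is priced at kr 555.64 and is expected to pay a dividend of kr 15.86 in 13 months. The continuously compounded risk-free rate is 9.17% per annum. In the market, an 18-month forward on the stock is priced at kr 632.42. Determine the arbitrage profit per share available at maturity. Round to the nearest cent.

PV(dividends) I = 15.86·e^(−0.0917·13/12) = 14.3602
Fair forward F* = (S − I)·e^(rT) = (555.64 − 14.3602)·e^0.137550 = 541.2798 × 1.147459 = 621.0964
Market kr 632.42 > fair 621.0964: forward overpriced → cash-and-carry (borrow at r, buy the stock and collect the dividends, short the forward).
Profit at T = |F_mkt − F*| = |632.42 − 621.0964| = kr 11.32 per share

kr 11.32 per share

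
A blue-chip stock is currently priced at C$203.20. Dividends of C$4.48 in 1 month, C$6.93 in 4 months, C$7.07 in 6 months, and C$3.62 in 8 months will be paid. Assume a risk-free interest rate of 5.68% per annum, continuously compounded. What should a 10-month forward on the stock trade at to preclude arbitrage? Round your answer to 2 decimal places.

PV(dividends) I = 4.48·e^(−0.0568·1/12) + 6.93·e^(−0.0568·4/12) + 7.07·e^(−0.0568·6/12) + 3.62·e^(−0.0568·8/12)
I = 4.4588 + 6.8000 + 6.8720 + 3.4855 = 21.6163
F = (S − I)·e^(rT) = (203.20 − 21.6163) · e^(0.0568·10/12)
= 181.5837 · e^0.047333 = 181.5837 × 1.048471 = C$190.39

C$190.39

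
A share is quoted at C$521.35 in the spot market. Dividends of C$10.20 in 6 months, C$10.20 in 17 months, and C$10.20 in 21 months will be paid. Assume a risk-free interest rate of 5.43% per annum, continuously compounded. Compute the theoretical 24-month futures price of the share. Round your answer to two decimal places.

C$549.22

PV(dividends) I = 10.20·e^(−0.0543·6/12) + 10.20·e^(−0.0543·17/12) + 10.20·e^(−0.0543·21/12)
I = 9.9268 + 9.4448 + 9.2754 = 28.6470
F = (S − I)·e^(rT) = (521.35 − 28.6470) · e^(0.0543·24/12)
= 492.7030 · e^0.108600 = 492.7030 × 1.114716 = C$549.22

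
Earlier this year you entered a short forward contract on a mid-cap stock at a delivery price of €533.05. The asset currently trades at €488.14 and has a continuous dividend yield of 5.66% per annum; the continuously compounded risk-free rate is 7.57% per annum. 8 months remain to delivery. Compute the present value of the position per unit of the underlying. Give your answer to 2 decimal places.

€36.75

Current fair forward for the remaining 8 months: F = S·e^((r − q)·T), (r − q) = 0.0757 − 0.0566 = 0.0191
F = 488.14 · e^(0.0191 × 8/12) = 488.14 × 1.012815 = 494.3955
Value of long forward = (F − K)·e^(−rT) = (494.3955 − 533.05) · e^(−0.0757·8/12)
= -38.6545 × 0.950786 = -36.75
Short position value = −(long value) = €36.75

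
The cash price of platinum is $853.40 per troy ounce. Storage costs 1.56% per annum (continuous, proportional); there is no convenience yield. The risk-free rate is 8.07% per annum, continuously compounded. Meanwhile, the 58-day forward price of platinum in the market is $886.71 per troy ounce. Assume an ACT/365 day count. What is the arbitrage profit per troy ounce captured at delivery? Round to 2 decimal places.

Fair forward: F* = S·e^(carry·T), with carry = (r + u) = 0.0807 + 0.0156 = 0.0963
F* = 853.40 · e^(0.0963 × 58/365) = 853.40 · e^0.015302 = 853.40 × 1.015420 = $866.5594
Market $886.71 > fair $866.5594: forward overpriced → cash-and-carry (buy spot, short the forward).
At maturity, profit = |F_mkt − F*| = |886.71 − 866.5594| = $20.15 per troy ounce

$20.15 per troy ounce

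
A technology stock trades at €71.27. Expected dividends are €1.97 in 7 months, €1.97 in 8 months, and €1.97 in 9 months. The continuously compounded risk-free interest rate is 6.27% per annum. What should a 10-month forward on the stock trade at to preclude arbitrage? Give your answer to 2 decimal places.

PV(dividends) I = 1.97·e^(−0.0627·7/12) + 1.97·e^(−0.0627·8/12) + 1.97·e^(−0.0627·9/12)
I = 1.8992 + 1.8894 + 1.8795 = 5.6681
F = (S − I)·e^(rT) = (71.27 − 5.6681) · e^(0.0627·10/12)
= 65.6019 · e^0.052250 = 65.6019 × 1.053639 = €69.12

€69.12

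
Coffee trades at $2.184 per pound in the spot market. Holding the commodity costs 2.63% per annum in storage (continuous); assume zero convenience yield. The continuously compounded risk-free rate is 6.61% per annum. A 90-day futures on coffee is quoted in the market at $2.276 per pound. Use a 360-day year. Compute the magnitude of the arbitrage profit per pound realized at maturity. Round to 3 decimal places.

Fair futures: F* = S·e^(carry·T), with carry = (r + u) = 0.0661 + 0.0263 = 0.0924
F* = 2.184 · e^(0.0924 × 90/360) = 2.184 · e^0.023100 = 2.184 × 1.023369 = $2.2350
Market $2.276 > fair $2.2350: forward overpriced → cash-and-carry (buy spot, short the forward).
At maturity, profit = |F_mkt − F*| = |2.276 − 2.2350| = $0.041 per pound

$0.041 per pound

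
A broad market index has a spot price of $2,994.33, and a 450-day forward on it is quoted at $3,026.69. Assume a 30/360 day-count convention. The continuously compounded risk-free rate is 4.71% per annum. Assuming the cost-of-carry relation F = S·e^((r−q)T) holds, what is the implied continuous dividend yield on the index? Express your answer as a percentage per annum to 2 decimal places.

From F = S·e^((r−q)T): (r − q) = ln(F/S)/T
ln(3026.69/2994.33) = ln(1.010807) = 0.010749
(r − q) = 0.010749 / (450/360) = 0.008599
q = r − ln(F/S)/T = 0.0471 − 0.008599 = 0.038501
q = 3.85%

3.85%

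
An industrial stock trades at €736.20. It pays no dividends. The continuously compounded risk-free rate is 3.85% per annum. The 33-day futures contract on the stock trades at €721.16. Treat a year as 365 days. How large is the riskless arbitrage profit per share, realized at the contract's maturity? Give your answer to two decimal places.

Fair futures: F* = S·e^(carry·T), with carry = r = 0.0385
F* = 736.20 · e^(0.0385 × 33/365) = 736.20 · e^0.003481 = 736.20 × 1.003487 = €738.7671
Market €721.16 < fair €738.7671: forward underpriced → reverse cash-and-carry (short spot, go long the forward).
At maturity, profit = |F_mkt − F*| = |721.16 − 738.7671| = €17.61 per share

€17.61 per share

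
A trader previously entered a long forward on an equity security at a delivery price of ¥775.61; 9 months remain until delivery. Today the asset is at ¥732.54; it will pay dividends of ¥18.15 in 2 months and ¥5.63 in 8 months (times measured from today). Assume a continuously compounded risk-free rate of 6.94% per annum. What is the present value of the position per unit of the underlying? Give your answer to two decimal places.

PV(remaining dividends) I = 18.15·e^(−0.0694·2/12) + 5.63·e^(−0.0694·8/12) = 23.3167
Current forward F = (S − I)·e^(rT) = (732.54 − 23.3167)·e^(0.0694·9/12) = 709.2233 × 1.053428 = 747.1157
Value (long) = (F − K)·e^(−rT) = (747.1157 − 775.61) × 0.949281 = -27.0491
Value = -¥27.05

-¥27.05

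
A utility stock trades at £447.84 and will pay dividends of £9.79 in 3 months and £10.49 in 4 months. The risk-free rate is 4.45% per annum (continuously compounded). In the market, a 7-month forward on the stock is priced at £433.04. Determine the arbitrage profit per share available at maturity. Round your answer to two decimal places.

£6.03 per share

PV(dividends) I = 9.79·e^(−0.0445·3/12) + 10.49·e^(−0.0445·4/12) = 20.0172
Fair forward F* = (S − I)·e^(rT) = (447.84 − 20.0172)·e^0.025958 = 427.8228 × 1.026298 = 439.0737
Market £433.04 < fair 439.0737: forward underpriced → reverse cash-and-carry (short the stock, invest proceeds at r, pay the dividends, go long the forward).
Profit at T = |F_mkt − F*| = |433.04 − 439.0737| = £6.03 per share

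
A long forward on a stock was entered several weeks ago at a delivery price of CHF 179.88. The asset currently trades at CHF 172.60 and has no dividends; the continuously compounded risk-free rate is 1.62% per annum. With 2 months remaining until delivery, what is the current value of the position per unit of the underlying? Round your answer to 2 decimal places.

-CHF 6.79

Current fair forward for the remaining 2 months: F = S·e^(r·T), r = 0.0162
F = 172.60 · e^(0.0162 × 2/12) = 172.60 × 1.002704 = 173.0667
Value of long forward = (F − K)·e^(−rT) = (173.0667 − 179.88) · e^(−0.0162·2/12)
= -6.8133 × 0.997304 = -6.79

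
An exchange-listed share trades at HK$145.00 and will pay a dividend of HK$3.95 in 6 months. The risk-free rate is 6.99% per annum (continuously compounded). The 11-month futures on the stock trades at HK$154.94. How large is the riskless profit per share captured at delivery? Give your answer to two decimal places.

HK$4.41 per share

PV(dividends) I = 3.95·e^(−0.0699·6/12) = 3.8143
Fair futures F* = (S − I)·e^(rT) = (145.00 − 3.8143)·e^0.064075 = 141.1857 × 1.066172 = 150.5282
Market HK$154.94 > fair 150.5282: forward overpriced → cash-and-carry (borrow at r, buy the stock and collect the dividends, short the forward).
Profit at T = |F_mkt − F*| = |154.94 − 150.5282| = HK$4.41 per share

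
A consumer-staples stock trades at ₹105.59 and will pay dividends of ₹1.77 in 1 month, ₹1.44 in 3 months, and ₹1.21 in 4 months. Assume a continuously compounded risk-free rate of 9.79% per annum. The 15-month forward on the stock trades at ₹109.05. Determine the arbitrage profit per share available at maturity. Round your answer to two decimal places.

₹5.39 per share

PV(dividends) I = 1.77·e^(−0.0979·1/12) + 1.44·e^(−0.0979·3/12) + 1.21·e^(−0.0979·4/12) = 4.3320
Fair forward F* = (S − I)·e^(rT) = (105.59 − 4.3320)·e^0.122375 = 101.2580 × 1.130178 = 114.4396
Market ₹109.05 < fair 114.4396: forward underpriced → reverse cash-and-carry (short the stock, invest proceeds at r, pay the dividends, go long the forward).
Profit at T = |F_mkt − F*| = |109.05 − 114.4396| = ₹5.39 per share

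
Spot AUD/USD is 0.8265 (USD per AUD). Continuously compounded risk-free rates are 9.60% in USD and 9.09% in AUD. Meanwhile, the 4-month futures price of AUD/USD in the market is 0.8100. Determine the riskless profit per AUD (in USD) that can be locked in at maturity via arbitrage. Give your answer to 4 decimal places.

Fair futures: F* = S·e^(carry·T), with carry = (r_USD − r_AUD) = 0.0960 − 0.0909 = 0.0051
F* = 0.8265 · e^(0.0051 × 4/12) = 0.8265 · e^0.001700 = 0.8265 × 1.001701 = 0.8279
Market 0.8100 < fair 0.8279: forward underpriced → reverse cash-and-carry (short spot, go long the forward).
At maturity, profit = |F_mkt − F*| = |0.8100 − 0.8279| = 0.0179 per AUD (in USD)

0.0179 per AUD (in USD)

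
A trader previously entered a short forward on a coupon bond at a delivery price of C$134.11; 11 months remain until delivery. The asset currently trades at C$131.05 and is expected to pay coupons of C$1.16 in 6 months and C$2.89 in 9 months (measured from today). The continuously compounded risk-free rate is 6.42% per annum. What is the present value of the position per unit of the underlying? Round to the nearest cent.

PV(remaining coupons) I = 1.16·e^(−0.0642·6/12) + 2.89·e^(−0.0642·9/12) = 3.8775
Current forward F = (S − I)·e^(rT) = (131.05 − 3.8775)·e^(0.0642·11/12) = 127.1725 × 1.060616 = 134.8812
Value (long) = (F − K)·e^(−rT) = (134.8812 − 134.11) × 0.942848 = 0.7271
Short position value = −(long value) = -C$0.73

-C$0.73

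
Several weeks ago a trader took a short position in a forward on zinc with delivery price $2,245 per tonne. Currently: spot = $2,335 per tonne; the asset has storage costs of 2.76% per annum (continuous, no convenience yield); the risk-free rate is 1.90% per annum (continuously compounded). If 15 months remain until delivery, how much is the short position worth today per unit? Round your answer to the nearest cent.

Current fair forward for the remaining 15 months: F = S·e^((r + u)·T), (r + u) = 0.0190 + 0.0276 = 0.0466
F = 2335 · e^(0.0466 × 15/12) = 2335 × 1.05997996 = 2475.0532
Value of long forward = (F − K)·e^(−rT) = (2475.0532 − 2245) · e^(−0.0190·15/12)
= 230.0532 × 0.97652981 = 224.65
Short position value = −(long value) = -$224.65

-$224.65 per tonne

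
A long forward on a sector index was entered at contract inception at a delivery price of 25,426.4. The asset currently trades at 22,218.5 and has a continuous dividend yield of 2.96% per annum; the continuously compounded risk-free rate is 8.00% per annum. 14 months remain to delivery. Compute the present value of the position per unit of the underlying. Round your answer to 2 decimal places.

-1696.33

Current fair forward for the remaining 14 months: F = S·e^((r − q)·T), (r − q) = 0.0800 − 0.0296 = 0.0504
F = 22218.5 · e^(0.0504 × 14/12) = 22218.5 × 1.06056311 = 23564.1215
Value of long forward = (F − K)·e^(−rT) = (23564.1215 − 25426.4) · e^(−0.0800·14/12)
= -1862.2785 × 0.91088982 = -1696.33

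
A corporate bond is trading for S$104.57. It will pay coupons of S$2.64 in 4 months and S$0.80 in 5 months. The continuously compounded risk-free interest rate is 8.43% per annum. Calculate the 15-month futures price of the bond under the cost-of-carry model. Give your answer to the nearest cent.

S$112.48

PV(coupons) I = 2.64·e^(−0.0843·4/12) + 0.80·e^(−0.0843·5/12)
I = 2.5668 + 0.7724 = 3.3392
F = (S − I)·e^(rT) = (104.57 − 3.3392) · e^(0.0843·15/12)
= 101.2308 · e^0.105375 = 101.2308 × 1.111127 = S$112.48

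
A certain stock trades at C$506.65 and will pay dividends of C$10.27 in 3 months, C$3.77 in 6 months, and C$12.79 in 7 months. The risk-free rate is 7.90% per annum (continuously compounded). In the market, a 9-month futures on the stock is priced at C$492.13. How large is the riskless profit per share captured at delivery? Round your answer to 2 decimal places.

C$17.96 per share

PV(dividends) I = 10.27·e^(−0.0790·3/12) + 3.77·e^(−0.0790·6/12) + 12.79·e^(−0.0790·7/12) = 25.9071
Fair futures F* = (S − I)·e^(rT) = (506.65 − 25.9071)·e^0.059250 = 480.7429 × 1.061040 = 510.0874
Market C$492.13 < fair 510.0874: forward underpriced → reverse cash-and-carry (short the stock, invest proceeds at r, pay the dividends, go long the forward).
Profit at T = |F_mkt − F*| = |492.13 − 510.0874| = C$17.96 per share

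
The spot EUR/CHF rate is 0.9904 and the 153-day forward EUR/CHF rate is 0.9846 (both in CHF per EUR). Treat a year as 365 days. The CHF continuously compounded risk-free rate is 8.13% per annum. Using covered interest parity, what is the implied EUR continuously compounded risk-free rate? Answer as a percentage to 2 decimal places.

9.53%

F = S·e^((r_CHF − r_EUR)T) ⇒ r_EUR = r_CHF − ln(F/S)/T
ln(0.9846/0.9904) = -0.005873; /(153/365) = -0.014011
r_EUR = 0.0813 + 0.014011 = 0.095311
r_EUR = 9.53%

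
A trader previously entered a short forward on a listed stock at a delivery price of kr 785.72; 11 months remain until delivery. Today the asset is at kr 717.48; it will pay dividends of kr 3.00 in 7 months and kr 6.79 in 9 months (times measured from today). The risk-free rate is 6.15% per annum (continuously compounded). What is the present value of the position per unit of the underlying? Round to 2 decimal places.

kr 34.55

PV(remaining dividends) I = 3.00·e^(−0.0615·7/12) + 6.79·e^(−0.0615·9/12) = 9.3782
Current forward F = (S − I)·e^(rT) = (717.48 − 9.3782)·e^(0.0615·11/12) = 708.1018 × 1.057994 = 749.1675
Value (long) = (F − K)·e^(−rT) = (749.1675 − 785.72) × 0.945185 = -34.5489
Short position value = −(long value) = kr 34.55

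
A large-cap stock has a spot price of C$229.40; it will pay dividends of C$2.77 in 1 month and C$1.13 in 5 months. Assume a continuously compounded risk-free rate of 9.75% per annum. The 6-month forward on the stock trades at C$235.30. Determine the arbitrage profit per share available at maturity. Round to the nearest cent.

PV(dividends) I = 2.77·e^(−0.0975·1/12) + 1.13·e^(−0.0975·5/12) = 3.8326
Fair forward F* = (S − I)·e^(rT) = (229.40 − 3.8326)·e^0.048750 = 225.5674 × 1.049958 = 236.8363
Market C$235.30 < fair 236.8363: forward underpriced → reverse cash-and-carry (short the stock, invest proceeds at r, pay the dividends, go long the forward).
Profit at T = |F_mkt − F*| = |235.30 − 236.8363| = C$1.54 per share

C$1.54 per share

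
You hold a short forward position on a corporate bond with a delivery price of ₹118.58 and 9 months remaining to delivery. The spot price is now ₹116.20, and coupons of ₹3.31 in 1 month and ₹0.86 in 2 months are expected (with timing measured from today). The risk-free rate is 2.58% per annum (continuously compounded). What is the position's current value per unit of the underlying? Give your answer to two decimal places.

PV(remaining coupons) I = 3.31·e^(−0.0258·1/12) + 0.86·e^(−0.0258·2/12) = 4.1592
Current forward F = (S − I)·e^(rT) = (116.20 − 4.1592)·e^(0.0258·9/12) = 112.0408 × 1.019538 = 114.2299
Value (long) = (F − K)·e^(−rT) = (114.2299 − 118.58) × 0.980836 = -4.2667
Short position value = −(long value) = ₹4.27

₹4.27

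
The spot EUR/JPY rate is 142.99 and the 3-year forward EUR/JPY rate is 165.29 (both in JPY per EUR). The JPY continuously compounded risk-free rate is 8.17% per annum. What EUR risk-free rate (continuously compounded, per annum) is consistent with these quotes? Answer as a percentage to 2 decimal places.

3.34%

F = S·e^((r_JPY − r_EUR)T) ⇒ r_EUR = r_JPY − ln(F/S)/T
ln(165.29/142.99) = 0.144927; /(3) = 0.048309
r_EUR = 0.0817 − 0.048309 = 0.033391
r_EUR = 3.34%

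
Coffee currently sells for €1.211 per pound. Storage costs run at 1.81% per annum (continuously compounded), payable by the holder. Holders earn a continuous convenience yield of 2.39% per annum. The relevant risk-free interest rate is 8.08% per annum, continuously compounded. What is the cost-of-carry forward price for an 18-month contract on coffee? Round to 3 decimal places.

Net carry = r + u − y = 0.0808 + 0.0181 − 0.0239 = 0.0750
F = S·e^((r+u−y)T) = 1.211 · e^(0.0750 × 18/12) = 1.211 · e^0.112500
= 1.211 × 1.119072 = €1.355 per pound

€1.355 per pound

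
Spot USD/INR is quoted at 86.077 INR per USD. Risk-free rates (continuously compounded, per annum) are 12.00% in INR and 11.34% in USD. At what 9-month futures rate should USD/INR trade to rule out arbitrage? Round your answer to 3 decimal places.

86.504

F = S·e^((r_INR − r_USD)T) = 86.077 · e^((0.1200 − 0.1134) × 9/12)
= 86.077 · e^0.004950 = 86.077 × 1.004962
F = 86.504 INR per USD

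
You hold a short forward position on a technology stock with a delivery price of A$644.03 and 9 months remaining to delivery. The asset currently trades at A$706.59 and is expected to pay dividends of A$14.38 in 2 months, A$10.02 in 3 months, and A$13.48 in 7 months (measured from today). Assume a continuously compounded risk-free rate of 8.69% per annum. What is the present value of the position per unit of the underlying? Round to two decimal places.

PV(remaining dividends) I = 14.38·e^(−0.0869·2/12) + 10.02·e^(−0.0869·3/12) + 13.48·e^(−0.0869·7/12) = 36.7916
Current forward F = (S − I)·e^(rT) = (706.59 − 36.7916)·e^(0.0869·9/12) = 669.7984 × 1.067346 = 714.9066
Value (long) = (F − K)·e^(−rT) = (714.9066 − 644.03) × 0.936903 = 66.4045
Short position value = −(long value) = -A$66.40

-A$66.40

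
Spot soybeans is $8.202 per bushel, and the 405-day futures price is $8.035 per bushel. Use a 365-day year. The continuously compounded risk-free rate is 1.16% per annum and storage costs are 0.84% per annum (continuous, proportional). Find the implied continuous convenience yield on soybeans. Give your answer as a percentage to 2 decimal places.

F = S·e^((r+u−y)T) ⇒ (r+u−y) = ln(F/S)/T
ln(8.035/8.202) = -0.020571; /T ⇒ -0.018539
y = r + u − ln(F/S)/T = 0.0116 + 0.0084 + 0.018539 = 0.038539
y = 3.85%

3.85%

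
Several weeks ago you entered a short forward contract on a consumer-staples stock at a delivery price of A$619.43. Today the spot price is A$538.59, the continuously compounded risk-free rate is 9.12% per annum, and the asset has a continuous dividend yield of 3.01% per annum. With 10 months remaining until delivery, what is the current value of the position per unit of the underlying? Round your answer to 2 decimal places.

A$48.85

Current fair forward for the remaining 10 months: F = S·e^((r − q)·T), (r − q) = 0.0912 − 0.0301 = 0.0611
F = 538.59 · e^(0.0611 × 10/12) = 538.59 × 1.052235 = 566.7232
Value of long forward = (F − K)·e^(−rT) = (566.7232 − 619.43) · e^(−0.0912·10/12)
= -52.7068 × 0.926816 = -48.85
Short position value = −(long value) = A$48.85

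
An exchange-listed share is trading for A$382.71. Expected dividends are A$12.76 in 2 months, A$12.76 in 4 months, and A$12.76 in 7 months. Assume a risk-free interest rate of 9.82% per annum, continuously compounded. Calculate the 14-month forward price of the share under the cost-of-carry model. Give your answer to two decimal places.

A$387.73

PV(dividends) I = 12.76·e^(−0.0982·2/12) + 12.76·e^(−0.0982·4/12) + 12.76·e^(−0.0982·7/12)
I = 12.5529 + 12.3491 + 12.0496 = 36.9516
F = (S − I)·e^(rT) = (382.71 − 36.9516) · e^(0.0982·14/12)
= 345.7584 · e^0.114567 = 345.7584 × 1.121388 = A$387.73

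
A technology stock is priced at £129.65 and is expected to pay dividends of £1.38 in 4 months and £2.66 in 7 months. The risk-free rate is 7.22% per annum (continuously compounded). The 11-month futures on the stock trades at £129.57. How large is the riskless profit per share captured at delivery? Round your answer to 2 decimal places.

£4.79 per share

PV(dividends) I = 1.38·e^(−0.0722·4/12) + 2.66·e^(−0.0722·7/12) = 3.8975
Fair futures F* = (S − I)·e^(rT) = (129.65 − 3.8975)·e^0.066183 = 125.7525 × 1.068422 = 134.3567
Market £129.57 < fair 134.3567: forward underpriced → reverse cash-and-carry (short the stock, invest proceeds at r, pay the dividends, go long the forward).
Profit at T = |F_mkt − F*| = |129.57 − 134.3567| = £4.79 per share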